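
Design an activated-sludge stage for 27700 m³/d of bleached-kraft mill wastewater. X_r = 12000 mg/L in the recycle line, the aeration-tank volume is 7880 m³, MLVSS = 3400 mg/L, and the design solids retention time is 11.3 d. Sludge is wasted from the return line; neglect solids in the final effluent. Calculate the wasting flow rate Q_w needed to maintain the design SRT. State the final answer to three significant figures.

Q_w = (V·X)/(θ_c X_r) = 7880 × 3400 / (11.3 × 12000) = 197.6 m³/d.

Q_w ≈ 198 m³/d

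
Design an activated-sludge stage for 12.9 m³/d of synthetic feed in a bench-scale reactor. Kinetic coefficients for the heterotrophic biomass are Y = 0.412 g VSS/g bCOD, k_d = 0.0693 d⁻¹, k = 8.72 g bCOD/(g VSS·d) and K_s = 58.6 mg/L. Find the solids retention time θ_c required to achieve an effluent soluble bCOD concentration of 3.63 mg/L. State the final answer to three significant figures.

From 1/θ_c = Y·k·S/(K_s + S) − k_d: Y·k·S/(K_s+S) = 0.412 × 8.72 × 3.63 / (58.6 + 3.63) = 0.2096 d⁻¹.
θ_c = 1/(μ − k_d) = 1/(0.2096 − 0.0693) = 1/0.1403 = 7.129 d.

θ_c ≈ 7.13 d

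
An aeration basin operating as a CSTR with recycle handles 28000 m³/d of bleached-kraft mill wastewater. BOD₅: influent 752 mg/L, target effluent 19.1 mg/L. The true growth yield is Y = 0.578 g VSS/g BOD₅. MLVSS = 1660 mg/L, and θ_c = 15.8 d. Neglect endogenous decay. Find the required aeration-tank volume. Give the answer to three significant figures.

V ≈ 113000 m³

With k_d = 0 the design equation reduces to V = Y Q (S₀−S) θ_c / X = 0.578 × 28000 × (752 − 19.1) × 15.8 / 1660 = 112896 m³.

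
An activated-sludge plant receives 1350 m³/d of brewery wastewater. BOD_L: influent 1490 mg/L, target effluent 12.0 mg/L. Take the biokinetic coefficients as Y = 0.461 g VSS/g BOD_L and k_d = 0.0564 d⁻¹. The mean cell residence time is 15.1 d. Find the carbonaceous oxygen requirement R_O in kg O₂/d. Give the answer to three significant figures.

The observed yield is Y_obs = Y/(1 + k_d·θ_c) = 0.461 / (1 + 0.0564 × 15.1) = 0.461 / 1.852 = 0.2490 g VSS per g BOD_L removed.
Substrate removed = Q·(S₀ − S) = 1350 m³/d × (1490 − 12.0) g/m³ = 2×10^6 g/d = 1995 kg/d.
Biomass synthesised: P_X = Y_obs × 1995 = 496.8 kg VSS/d.
R_O = Q·(S₀ − S) − 1.42·P_X = 1995 − 1.42 × 496.8 = 1290 kg O₂/d.

R_O ≈ 1290 kg O₂/d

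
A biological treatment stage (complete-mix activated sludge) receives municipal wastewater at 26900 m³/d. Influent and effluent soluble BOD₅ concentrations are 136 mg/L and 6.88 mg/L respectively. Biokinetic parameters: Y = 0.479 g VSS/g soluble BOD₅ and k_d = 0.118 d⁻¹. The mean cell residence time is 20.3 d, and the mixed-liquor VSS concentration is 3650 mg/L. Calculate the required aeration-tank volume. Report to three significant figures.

V ≈ 2730 m³

From the SRT design equation V = Y Q (S₀−S) θ_c / [X (1 + k_d θ_c)] = 0.479 × 26900 × (136 − 6.88) × 20.3 / [3650 × (1 + 0.118 × 20.3)] = 3.38×10^7 / 12393 = 2725 m³.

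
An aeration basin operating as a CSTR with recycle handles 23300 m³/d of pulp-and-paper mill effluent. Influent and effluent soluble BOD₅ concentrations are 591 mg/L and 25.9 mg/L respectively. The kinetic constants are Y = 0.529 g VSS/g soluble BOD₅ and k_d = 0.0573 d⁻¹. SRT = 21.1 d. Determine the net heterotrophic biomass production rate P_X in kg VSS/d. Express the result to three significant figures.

P_X ≈ 3150 kg VSS/d

Y_obs = Y / (1 + k_d θ_c) = 0.529 / (1 + 0.0573 × 21.1) = 0.529 / 2.209 = 0.2395.
ΔS = 591 − 25.9 = 565.1 mg/L, so the substrate removal rate is 23300 × 565.1/1000 = 13167 kg soluble BOD₅/d.
P_X = Y_obs · Q(S₀ − S) = 0.2395 × 13167 = 3153 kg VSS/d.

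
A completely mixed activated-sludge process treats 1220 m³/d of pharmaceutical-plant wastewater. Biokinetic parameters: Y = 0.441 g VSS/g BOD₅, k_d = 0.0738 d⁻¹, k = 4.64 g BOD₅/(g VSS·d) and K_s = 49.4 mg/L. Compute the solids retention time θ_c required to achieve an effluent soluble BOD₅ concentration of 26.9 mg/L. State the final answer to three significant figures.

θ_c ≈ 1.54 d

At the target effluent, Y k S/(K_s+S) = 0.441×4.64×26.9/76.30 = 0.7214 d⁻¹.
1/θ_c = 0.7214 − 0.0738 = 0.6476 d⁻¹, so θ_c = 1.544 d.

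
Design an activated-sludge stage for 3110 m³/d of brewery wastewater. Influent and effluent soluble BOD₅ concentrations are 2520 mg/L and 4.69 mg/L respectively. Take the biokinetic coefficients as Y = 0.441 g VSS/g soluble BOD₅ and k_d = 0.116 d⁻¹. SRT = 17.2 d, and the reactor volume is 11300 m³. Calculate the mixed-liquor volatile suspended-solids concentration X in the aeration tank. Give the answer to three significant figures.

X ≈ 1750 mg/L

X = Y·Q·ΔS·θ_c / [V·(1 + k_d θ_c)] = 0.441 × 3110 × (2520 − 4.69) × 17.2 / [11300 × (1 + 0.116 × 17.2)] = 1753 mg/L.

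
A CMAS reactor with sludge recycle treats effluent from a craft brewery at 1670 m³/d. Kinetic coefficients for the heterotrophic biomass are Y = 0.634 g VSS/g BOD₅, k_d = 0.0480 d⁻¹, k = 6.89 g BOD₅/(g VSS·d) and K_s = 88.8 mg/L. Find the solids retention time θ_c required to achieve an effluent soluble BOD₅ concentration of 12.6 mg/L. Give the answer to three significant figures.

Specific growth rate at S = 12.6 mg/L: μ = YkS/(K_s+S) = 0.634·6.89·12.6/(88.8+12.6) = 0.5428 d⁻¹.
1/θ_c = 0.5428 − 0.0480 = 0.4948 d⁻¹, so θ_c = 2.021 d.

θ_c ≈ 2.02 d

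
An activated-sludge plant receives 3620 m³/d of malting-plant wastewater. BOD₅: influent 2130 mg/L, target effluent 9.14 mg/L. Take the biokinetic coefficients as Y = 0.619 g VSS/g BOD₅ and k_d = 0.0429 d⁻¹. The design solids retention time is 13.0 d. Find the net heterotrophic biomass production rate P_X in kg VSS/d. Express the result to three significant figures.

Correct the yield for decay: Y_obs = Y/(1 + k_d θ_c) = 0.619 / (1 + 0.0429 × 13.0) = 0.619 / 1.558 = 0.3974.
ΔS = 2130 − 9.14 = 2121 mg/L, so the substrate removal rate is 3620 × 2121/1000 = 7678 kg BOD₅/d.
Biomass produced: P_X = Y_obs·Q·ΔS = 0.3974 × 7678 ≈ 3051 kg VSS/d.

P_X ≈ 3050 kg VSS/d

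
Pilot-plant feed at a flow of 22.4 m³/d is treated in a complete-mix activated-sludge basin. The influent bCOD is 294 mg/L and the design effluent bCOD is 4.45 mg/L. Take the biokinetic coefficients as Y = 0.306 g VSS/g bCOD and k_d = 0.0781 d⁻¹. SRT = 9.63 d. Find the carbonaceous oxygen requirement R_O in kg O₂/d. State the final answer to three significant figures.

The observed yield is Y_obs = Y/(1 + k_d·θ_c) = 0.306 / (1 + 0.0781 × 9.63) = 0.306 / 1.752 = 0.1746 g VSS per g bCOD removed.
Mass of bCOD removed per day: Q(S₀ − S) = 22.4 × 289.6 g/m³ = 6.486 kg/d.
Biomass synthesised: P_X = Y_obs × 6.486 = 1.133 kg VSS/d.
Carbonaceous O₂ demand = substrate oxidised − cell-mass equivalent = 6.486 − 1.42 × 1.133 = 4.877 kg O₂/d.

R_O ≈ 4.88 kg O₂/d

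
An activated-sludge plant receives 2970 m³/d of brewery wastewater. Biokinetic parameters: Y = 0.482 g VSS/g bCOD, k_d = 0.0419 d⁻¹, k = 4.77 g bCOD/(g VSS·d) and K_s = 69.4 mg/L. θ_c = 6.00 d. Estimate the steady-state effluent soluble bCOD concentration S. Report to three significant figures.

From the Monod/SRT balance for a CMAS, S = K_s·(1+k_d θ_c)/[θ_c·(Y k − k_d) − 1] = 69.4 × (1 + 0.0419 × 6.00) / [6.00 × (0.482 × 4.77 − 0.0419) − 1] = 86.85 / 12.54 = 6.924 mg/L.

S ≈ 6.92 mg/L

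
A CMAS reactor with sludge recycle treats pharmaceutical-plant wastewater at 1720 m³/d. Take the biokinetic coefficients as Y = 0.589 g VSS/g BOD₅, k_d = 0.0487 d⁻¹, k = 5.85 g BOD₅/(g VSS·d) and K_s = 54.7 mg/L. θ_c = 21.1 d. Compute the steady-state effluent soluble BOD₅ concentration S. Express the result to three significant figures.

S ≈ 1.57 mg/L

Effluent substrate depends only on kinetics and SRT: S = K_s(1 + k_d θ_c) / [θ_c(Yk − k_d) − 1] = 54.7 × (1 + 0.0487 × 21.1) / [21.1 × (0.589 × 5.85 − 0.0487) − 1] = 110.9 / 70.68 = 1.569 mg/L.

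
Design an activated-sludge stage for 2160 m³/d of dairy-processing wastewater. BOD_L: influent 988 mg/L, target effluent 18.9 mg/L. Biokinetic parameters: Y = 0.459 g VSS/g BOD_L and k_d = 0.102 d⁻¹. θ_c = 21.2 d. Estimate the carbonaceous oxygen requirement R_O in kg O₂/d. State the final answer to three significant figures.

R_O ≈ 1660 kg O₂/d

Y_obs = Y / (1 + k_d θ_c) = 0.459 / (1 + 0.102 × 21.2) = 0.459 / 3.162 = 0.1451.
Mass of BOD_L removed per day: Q(S₀ − S) = 2160 × 969.1 g/m³ = 2093 kg/d.
Biomass synthesised: P_X = Y_obs × 2093 = 303.8 kg VSS/d.
R_O = Q·ΔS − 1.42 P_X = 2093 − 431.4 = 1662 kg O₂/d.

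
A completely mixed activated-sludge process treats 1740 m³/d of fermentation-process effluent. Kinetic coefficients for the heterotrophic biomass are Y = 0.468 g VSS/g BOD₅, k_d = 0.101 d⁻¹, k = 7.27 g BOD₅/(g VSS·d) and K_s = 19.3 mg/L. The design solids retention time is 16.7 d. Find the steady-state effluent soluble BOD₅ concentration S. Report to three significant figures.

S ≈ 0.958 mg/L

Effluent substrate depends only on kinetics and SRT: S = K_s(1 + k_d θ_c) / [θ_c(Yk − k_d) − 1] = 19.3 × (1 + 0.101 × 16.7) / [16.7 × (0.468 × 7.27 − 0.101) − 1] = 51.85 / 54.13 = 0.9579 mg/L.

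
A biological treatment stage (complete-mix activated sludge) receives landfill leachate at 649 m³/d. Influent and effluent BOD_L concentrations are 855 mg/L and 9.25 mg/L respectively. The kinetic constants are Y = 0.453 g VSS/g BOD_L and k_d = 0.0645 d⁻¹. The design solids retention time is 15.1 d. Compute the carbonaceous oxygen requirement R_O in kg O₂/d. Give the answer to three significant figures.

Observed yield with endogenous decay: Y_obs = Y / (1 + k_d·θ_c) = 0.453 / (1 + 0.0645 × 15.1) = 0.453 / 1.974 = 0.2295 g VSS/g BOD_L.
Q·(S₀ − S) = 649 × (855 − 9.25) × 10⁻³ = 548.9 kg/d removed.
P_X = Y_obs·Q·(S₀ − S) = 0.2295 × 548.9 = 126.0 kg VSS/d.
R_O = Q·(S₀ − S) − 1.42·P_X = 548.9 − 1.42 × 126.0 = 370.0 kg O₂/d.

R_O ≈ 370 kg O₂/d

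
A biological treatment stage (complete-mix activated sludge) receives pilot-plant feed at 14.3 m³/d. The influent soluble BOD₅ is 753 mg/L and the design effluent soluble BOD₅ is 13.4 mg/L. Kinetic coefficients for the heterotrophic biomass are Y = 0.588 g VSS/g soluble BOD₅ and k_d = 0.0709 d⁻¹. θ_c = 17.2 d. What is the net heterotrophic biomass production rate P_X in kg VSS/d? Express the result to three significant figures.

Correct the yield for decay: Y_obs = Y/(1 + k_d θ_c) = 0.588 / (1 + 0.0709 × 17.2) = 0.588 / 2.219 = 0.2649.
Mass of soluble BOD₅ removed per day: Q(S₀ − S) = 14.3 × 739.6 g/m³ = 10.58 kg/d.
P_X = Y_obs · Q(S₀ − S) = 0.2649 × 10.58 = 2.802 kg VSS/d.

P_X ≈ 2.80 kg VSS/d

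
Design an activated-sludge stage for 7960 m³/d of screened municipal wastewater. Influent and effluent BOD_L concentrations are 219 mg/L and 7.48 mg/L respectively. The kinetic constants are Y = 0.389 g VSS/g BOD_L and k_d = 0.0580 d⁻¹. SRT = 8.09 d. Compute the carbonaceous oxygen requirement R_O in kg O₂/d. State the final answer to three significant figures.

R_O ≈ 1050 kg O₂/d

The observed yield is Y_obs = Y/(1 + k_d·θ_c) = 0.389 / (1 + 0.0580 × 8.09) = 0.389 / 1.469 = 0.2648 g VSS per g BOD_L removed.
Substrate removed = Q·(S₀ − S) = 7960 m³/d × (219 − 7.48) g/m³ = 1.68×10^6 g/d = 1684 kg/d.
Biomass synthesised: P_X = Y_obs × 1684 = 445.8 kg VSS/d.
R_O = Q·(S₀ − S) − 1.42·P_X = 1684 − 1.42 × 445.8 = 1051 kg O₂/d.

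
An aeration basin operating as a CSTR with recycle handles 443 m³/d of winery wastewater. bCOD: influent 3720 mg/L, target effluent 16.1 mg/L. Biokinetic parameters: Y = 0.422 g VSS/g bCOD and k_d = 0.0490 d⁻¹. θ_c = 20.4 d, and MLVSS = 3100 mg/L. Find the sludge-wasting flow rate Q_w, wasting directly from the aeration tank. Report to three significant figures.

Q_w ≈ 112 m³/d

From the SRT design equation V = Y Q (S₀−S) θ_c / [X (1 + k_d θ_c)] = 0.422 × 443 × (3720 − 16.1) × 20.4 / [3100 × (1 + 0.0490 × 20.4)] = 1.41×10^7 / 6199 = 2279 m³.
Wasting from the aeration tank: Q_w = V / θ_c = 2279 / 20.4 = 111.7 m³/d.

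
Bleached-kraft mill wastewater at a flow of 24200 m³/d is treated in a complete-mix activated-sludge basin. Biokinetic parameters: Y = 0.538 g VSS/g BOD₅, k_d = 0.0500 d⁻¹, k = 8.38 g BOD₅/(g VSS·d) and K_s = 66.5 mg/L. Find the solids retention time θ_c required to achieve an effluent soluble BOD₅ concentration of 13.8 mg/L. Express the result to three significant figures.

From 1/θ_c = Y·k·S/(K_s + S) − k_d: Y·k·S/(K_s+S) = 0.538 × 8.38 × 13.8 / (66.5 + 13.8) = 0.7748 d⁻¹.
1/θ_c = 0.7748 − 0.0500 = 0.7248 d⁻¹, so θ_c = 1.380 d.

θ_c ≈ 1.38 d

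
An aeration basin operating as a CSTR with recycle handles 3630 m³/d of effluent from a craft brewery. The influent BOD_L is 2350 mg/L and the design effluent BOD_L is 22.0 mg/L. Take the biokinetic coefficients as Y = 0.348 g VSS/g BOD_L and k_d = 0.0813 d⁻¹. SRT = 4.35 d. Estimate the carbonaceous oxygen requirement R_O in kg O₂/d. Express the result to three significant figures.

R_O ≈ 5370 kg O₂/d

Observed yield with endogenous decay: Y_obs = Y / (1 + k_d·θ_c) = 0.348 / (1 + 0.0813 × 4.35) = 0.348 / 1.354 = 0.2571 g VSS/g BOD_L.
Substrate removed = Q·(S₀ − S) = 3630 m³/d × (2350 − 22.0) g/m³ = 8.45×10^6 g/d = 8451 kg/d.
Biomass synthesised: P_X = Y_obs × 8451 = 2173 kg VSS/d.
R_O = Q·ΔS − 1.42 P_X = 8451 − 3085 = 5366 kg O₂/d.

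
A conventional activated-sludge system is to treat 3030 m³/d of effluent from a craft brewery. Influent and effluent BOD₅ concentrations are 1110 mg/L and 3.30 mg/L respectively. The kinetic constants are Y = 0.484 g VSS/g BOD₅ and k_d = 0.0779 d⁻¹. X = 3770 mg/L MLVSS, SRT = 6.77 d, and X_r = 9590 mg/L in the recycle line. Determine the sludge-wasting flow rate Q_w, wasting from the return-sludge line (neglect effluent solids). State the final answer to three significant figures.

Steady-state biomass mass balance: V·X·(1 + k_d·θ_c) = Y·Q·(S₀ − S)·θ_c, so V = 0.484 × 3030 × (1110 − 3.30) × 6.77 / [3770 × (1 + 0.0779 × 6.77)] = 1.1×10^7 / 5758 = 1908 m³.
Wasting from the return line (neglecting effluent solids): Q_w = V·X / (θ_c·X_r) = 1908 × 3770 / (6.77 × 9590) = 110.8 m³/d.

Q_w ≈ 111 m³/d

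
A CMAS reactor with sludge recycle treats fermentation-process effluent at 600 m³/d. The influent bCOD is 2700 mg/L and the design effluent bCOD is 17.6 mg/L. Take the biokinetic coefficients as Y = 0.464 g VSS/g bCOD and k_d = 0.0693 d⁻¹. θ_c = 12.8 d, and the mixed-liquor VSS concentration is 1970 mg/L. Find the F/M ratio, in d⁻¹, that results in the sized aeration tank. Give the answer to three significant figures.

F/M ≈ 0.320 d⁻¹

From the SRT design equation V = Y Q (S₀−S) θ_c / [X (1 + k_d θ_c)] = 0.464 × 600 × (2700 − 17.6) × 12.8 / [1970 × (1 + 0.0693 × 12.8)] = 9.56×10^6 / 3717 = 2571 m³.
Food-to-microorganism ratio F/M = Q S₀ / (V X) = 600 × 2700 / (2571 × 1970) = 0.3198 d⁻¹.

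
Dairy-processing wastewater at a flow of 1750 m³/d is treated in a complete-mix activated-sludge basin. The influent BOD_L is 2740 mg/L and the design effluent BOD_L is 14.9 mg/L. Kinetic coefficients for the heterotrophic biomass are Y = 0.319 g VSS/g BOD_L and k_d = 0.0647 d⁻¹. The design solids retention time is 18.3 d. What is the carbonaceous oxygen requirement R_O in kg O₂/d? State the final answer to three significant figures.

R_O ≈ 3780 kg O₂/d

Observed yield with endogenous decay: Y_obs = Y / (1 + k_d·θ_c) = 0.319 / (1 + 0.0647 × 18.3) = 0.319 / 2.184 = 0.1461 g VSS/g BOD_L.
ΔS = 2740 − 14.9 = 2725 mg/L, so the substrate removal rate is 1750 × 2725/1000 = 4769 kg BOD_L/d.
P_X = Y_obs·Q·(S₀ − S) = 0.1461 × 4769 = 696.6 kg VSS/d.
R_O = Q·ΔS − 1.42 P_X = 4769 − 989.1 = 3780 kg O₂/d.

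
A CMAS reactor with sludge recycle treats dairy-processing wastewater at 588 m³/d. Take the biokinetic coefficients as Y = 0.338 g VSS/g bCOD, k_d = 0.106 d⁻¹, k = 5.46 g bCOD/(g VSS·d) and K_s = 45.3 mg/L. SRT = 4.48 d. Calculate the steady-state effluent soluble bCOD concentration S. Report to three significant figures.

From the Monod/SRT balance for a CMAS, S = K_s·(1+k_d θ_c)/[θ_c·(Y k − k_d) − 1] = 45.3 × (1 + 0.106 × 4.48) / [4.48 × (0.338 × 5.46 − 0.106) − 1] = 66.81 / 6.793 = 9.836 mg/L.

S ≈ 9.84 mg/L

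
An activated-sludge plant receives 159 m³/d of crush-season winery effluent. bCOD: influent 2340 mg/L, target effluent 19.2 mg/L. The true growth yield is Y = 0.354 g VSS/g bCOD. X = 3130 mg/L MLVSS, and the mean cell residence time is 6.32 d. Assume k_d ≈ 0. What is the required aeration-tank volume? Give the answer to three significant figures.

V·X = Y·Q·ΔS·θ_c gives V = 0.354 × 159 × (2340 − 19.2) × 6.32 / 3130 = 263.8 m³.

V ≈ 264 m³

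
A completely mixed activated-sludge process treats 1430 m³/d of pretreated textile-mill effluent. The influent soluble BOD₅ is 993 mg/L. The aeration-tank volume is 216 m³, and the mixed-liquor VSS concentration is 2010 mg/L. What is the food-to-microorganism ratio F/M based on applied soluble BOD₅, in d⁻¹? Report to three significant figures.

F/M ≈ 3.27 d⁻¹

F/M = Q·S₀ / (V·X) = 1430 × 993 / (216.0 × 2010) = 3.271 g soluble BOD₅·(g VSS·d)⁻¹.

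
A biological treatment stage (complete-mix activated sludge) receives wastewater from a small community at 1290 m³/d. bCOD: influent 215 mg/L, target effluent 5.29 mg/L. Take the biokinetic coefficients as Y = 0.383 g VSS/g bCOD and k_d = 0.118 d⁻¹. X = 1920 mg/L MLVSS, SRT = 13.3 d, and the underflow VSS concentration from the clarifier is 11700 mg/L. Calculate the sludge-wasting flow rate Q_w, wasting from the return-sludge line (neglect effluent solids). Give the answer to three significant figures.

Q_w ≈ 3.45 m³/d

From the SRT design equation V = Y Q (S₀−S) θ_c / [X (1 + k_d θ_c)] = 0.383 × 1290 × (215 − 5.29) × 13.3 / [1920 × (1 + 0.118 × 13.3)] = 1.38×10^6 / 4933 = 279.3 m³.
Q_w = (V·X)/(θ_c X_r) = 279.3 × 1920 / (13.3 × 11700) = 3.447 m³/d.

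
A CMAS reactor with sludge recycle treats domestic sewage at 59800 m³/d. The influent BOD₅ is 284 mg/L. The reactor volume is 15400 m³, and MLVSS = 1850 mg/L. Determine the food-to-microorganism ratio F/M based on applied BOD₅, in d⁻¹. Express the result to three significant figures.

F/M ≈ 0.596 d⁻¹

F/M = applied load / biomass = Q·S₀/(V·X) = 59800 × 284 / (15400 × 1850) = 0.5961 d⁻¹.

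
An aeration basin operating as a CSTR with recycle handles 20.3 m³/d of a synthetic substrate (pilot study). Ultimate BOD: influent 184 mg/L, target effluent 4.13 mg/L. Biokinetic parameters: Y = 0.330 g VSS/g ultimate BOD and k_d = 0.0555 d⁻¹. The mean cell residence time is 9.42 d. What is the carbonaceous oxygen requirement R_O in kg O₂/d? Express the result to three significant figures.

R_O ≈ 2.53 kg O₂/d

Y_obs = Y / (1 + k_d θ_c) = 0.330 / (1 + 0.0555 × 9.42) = 0.330 / 1.523 = 0.2167.
Mass of ultimate BOD removed per day: Q(S₀ − S) = 20.3 × 179.9 g/m³ = 3.651 kg/d.
P_X = Y_obs·Q·(S₀ − S) = 0.2167 × 3.651 = 0.7913 kg VSS/d.
R_O = Q·ΔS − 1.42 P_X = 3.651 − 1.124 = 2.528 kg O₂/d.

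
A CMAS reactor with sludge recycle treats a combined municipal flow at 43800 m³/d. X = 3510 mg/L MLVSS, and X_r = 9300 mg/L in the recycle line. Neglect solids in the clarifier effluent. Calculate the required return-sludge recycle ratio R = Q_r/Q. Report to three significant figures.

R ≈ 0.606

Mass balance around the secondary clarifier (neglecting effluent solids): R = X / (X_r − X) = 3510 / (9300 − 3510) = 0.6062.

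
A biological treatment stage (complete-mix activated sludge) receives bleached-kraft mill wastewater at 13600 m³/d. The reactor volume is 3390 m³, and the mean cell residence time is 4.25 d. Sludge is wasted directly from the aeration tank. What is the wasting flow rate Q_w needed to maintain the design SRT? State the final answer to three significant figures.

Q_w ≈ 798 m³/d

Wasting from the aeration tank: Q_w = V / θ_c = 3390 / 4.25 = 797.6 m³/d.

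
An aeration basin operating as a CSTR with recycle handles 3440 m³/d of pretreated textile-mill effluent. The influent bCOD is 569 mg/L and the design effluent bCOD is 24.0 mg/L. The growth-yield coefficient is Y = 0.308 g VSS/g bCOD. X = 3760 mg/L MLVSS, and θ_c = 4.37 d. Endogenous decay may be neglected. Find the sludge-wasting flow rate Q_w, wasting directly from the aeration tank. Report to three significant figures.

Q_w ≈ 154 m³/d

Biomass mass balance (decay neglected): V·X = Y·Q·(S₀ − S)·θ_c, so V = 0.308 × 3440 × (569 − 24.0) × 4.37 / 3760 = 671.1 m³.
With mixed-liquor wasting, θ_c = V/Q_w, so Q_w = V/θ_c = 671.1/4.37 = 153.6 m³/d.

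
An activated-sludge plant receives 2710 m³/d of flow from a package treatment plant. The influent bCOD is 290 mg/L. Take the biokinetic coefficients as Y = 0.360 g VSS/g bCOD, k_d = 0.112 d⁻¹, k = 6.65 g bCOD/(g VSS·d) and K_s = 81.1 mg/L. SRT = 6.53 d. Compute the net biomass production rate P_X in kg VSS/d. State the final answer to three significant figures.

P_X ≈ 158 kg VSS/d

Effluent substrate depends only on kinetics and SRT: S = K_s(1 + k_d θ_c) / [θ_c(Yk − k_d) − 1] = 81.1 × (1 + 0.112 × 6.53) / [6.53 × (0.360 × 6.65 − 0.112) − 1] = 140.4 / 13.90 = 10.10 mg/L.
Correct the yield for decay: Y_obs = Y/(1 + k_d θ_c) = 0.360 / (1 + 0.112 × 6.53) = 0.360 / 1.731 = 0.2079.
Q·(S₀ − S) = 2710 × (290 − 10.1) × 10⁻³ = 758.5 kg/d removed.
P_X = Y_obs · Q(S₀ − S) = 0.2079 × 758.5 = 157.7 kg VSS/d.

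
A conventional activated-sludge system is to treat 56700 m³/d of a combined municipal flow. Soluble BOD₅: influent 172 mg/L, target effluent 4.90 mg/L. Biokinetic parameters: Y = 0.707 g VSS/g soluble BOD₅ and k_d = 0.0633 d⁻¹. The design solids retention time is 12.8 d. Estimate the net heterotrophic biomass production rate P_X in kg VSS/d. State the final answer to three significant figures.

Observed yield with endogenous decay: Y_obs = Y / (1 + k_d·θ_c) = 0.707 / (1 + 0.0633 × 12.8) = 0.707 / 1.810 = 0.3906 g VSS/g soluble BOD₅.
Mass of soluble BOD₅ removed per day: Q(S₀ − S) = 56700 × 167.1 g/m³ = 9475 kg/d.
Net biomass production P_X = Y_obs × Q·(S₀ − S) = 0.3906 × 9475 = 3700 kg VSS/d.

P_X ≈ 3700 kg VSS/d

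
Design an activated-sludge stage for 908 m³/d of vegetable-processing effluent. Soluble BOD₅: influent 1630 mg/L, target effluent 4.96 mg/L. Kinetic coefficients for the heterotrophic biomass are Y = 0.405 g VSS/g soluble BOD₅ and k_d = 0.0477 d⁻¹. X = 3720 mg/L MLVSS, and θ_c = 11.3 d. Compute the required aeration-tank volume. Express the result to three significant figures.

Steady-state biomass mass balance: V·X·(1 + k_d·θ_c) = Y·Q·(S₀ − S)·θ_c, so V = 0.405 × 908 × (1630 − 4.96) × 11.3 / [3720 × (1 + 0.0477 × 11.3)] = 6.75×10^6 / 5725 = 1180 m³.

V ≈ 1180 m³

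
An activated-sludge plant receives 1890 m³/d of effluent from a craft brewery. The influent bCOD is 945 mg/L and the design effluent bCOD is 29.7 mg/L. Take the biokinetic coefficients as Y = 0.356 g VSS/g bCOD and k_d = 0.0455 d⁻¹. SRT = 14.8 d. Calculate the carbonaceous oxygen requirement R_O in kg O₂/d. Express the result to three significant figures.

R_O ≈ 1210 kg O₂/d

Correct the yield for decay: Y_obs = Y/(1 + k_d θ_c) = 0.356 / (1 + 0.0455 × 14.8) = 0.356 / 1.673 = 0.2127.
Q·(S₀ − S) = 1890 × (945 − 29.7) × 10⁻³ = 1730 kg/d removed.
Net sludge production P_X = 0.2127 × 1730 = 368.0 kg VSS/d.
R_O = Q·ΔS − 1.42 P_X = 1730 − 522.6 = 1207 kg O₂/d.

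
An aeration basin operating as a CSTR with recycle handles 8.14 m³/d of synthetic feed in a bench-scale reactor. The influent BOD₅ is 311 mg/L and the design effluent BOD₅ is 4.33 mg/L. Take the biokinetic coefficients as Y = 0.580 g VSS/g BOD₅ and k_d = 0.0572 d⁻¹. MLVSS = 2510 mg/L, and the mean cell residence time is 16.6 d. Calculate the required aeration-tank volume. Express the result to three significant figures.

V ≈ 4.91 m³

From the SRT design equation V = Y Q (S₀−S) θ_c / [X (1 + k_d θ_c)] = 0.580 × 8.14 × (311 − 4.33) × 16.6 / [2510 × (1 + 0.0572 × 16.6)] = 2.4×10^4 / 4893 = 4.912 m³.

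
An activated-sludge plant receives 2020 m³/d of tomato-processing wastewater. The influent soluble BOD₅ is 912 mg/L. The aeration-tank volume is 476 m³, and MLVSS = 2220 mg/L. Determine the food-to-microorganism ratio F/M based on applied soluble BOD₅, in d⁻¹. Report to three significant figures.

F/M = applied load / biomass = Q·S₀/(V·X) = 2020 × 912 / (476.0 × 2220) = 1.743 d⁻¹.

F/M ≈ 1.74 d⁻¹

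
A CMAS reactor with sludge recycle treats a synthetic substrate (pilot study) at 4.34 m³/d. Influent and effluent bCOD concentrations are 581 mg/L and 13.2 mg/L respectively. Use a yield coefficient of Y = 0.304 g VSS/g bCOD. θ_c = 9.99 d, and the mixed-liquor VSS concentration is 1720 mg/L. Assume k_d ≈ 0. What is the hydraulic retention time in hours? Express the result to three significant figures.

τ ≈ 24.1 h

V·X = Y·Q·ΔS·θ_c gives V = 0.304 × 4.34 × (581 − 13.2) × 9.99 / 1720 = 4.351 m³.
Hydraulic retention time τ = V/Q = 4.351 / 4.34 = 1.003 d = 24.06 h.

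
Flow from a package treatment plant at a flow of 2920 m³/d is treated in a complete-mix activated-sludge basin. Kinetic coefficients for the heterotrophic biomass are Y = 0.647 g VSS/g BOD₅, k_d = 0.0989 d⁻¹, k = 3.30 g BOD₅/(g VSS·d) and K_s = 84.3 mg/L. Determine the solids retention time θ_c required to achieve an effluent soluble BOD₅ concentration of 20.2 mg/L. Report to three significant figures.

At the target effluent, Y k S/(K_s+S) = 0.647×3.30×20.2/104.5 = 0.4127 d⁻¹.
Then 1/θ_c = μ − k_d = 0.4127 − 0.0989 = 0.3138 d⁻¹, giving θ_c = 3.187 d.

θ_c ≈ 3.19 d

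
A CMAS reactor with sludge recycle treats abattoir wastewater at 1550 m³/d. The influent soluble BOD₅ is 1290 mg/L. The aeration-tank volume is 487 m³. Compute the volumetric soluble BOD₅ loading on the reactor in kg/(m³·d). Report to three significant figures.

Applied soluble BOD₅ load per unit volume = Q·S₀/V = (1550 × 1290/1000)/487.0 = 4.106 kg soluble BOD₅·m⁻³·d⁻¹.

L_v ≈ 4.11 kg soluble BOD₅/(m³·d)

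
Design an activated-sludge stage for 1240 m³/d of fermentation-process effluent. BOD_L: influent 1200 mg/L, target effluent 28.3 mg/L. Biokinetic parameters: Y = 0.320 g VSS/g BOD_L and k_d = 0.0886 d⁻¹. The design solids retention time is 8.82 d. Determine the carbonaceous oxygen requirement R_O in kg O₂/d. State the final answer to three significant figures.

R_O ≈ 1080 kg O₂/d

Correct the yield for decay: Y_obs = Y/(1 + k_d θ_c) = 0.320 / (1 + 0.0886 × 8.82) = 0.320 / 1.781 = 0.1796.
ΔS = 1200 − 28.3 = 1172 mg/L, so the substrate removal rate is 1240 × 1172/1000 = 1453 kg BOD_L/d.
Biomass synthesised: P_X = Y_obs × 1453 = 261.0 kg VSS/d.
R_O = Q·(S₀ − S) − 1.42·P_X = 1453 − 1.42 × 261.0 = 1082 kg O₂/d.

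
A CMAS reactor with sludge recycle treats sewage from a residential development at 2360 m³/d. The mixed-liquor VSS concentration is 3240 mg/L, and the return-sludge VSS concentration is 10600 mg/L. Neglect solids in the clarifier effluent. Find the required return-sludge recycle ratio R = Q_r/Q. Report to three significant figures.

R ≈ 0.440

Mass balance around the secondary clarifier (neglecting effluent solids): R = X / (X_r − X) = 3240 / (10600 − 3240) = 0.4402.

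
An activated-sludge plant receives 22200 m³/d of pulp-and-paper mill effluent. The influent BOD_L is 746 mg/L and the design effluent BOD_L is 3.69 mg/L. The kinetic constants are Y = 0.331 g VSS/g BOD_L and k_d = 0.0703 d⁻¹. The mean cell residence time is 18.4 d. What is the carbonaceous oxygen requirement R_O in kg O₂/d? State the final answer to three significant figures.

R_O ≈ 13100 kg O₂/d

Correct the yield for decay: Y_obs = Y/(1 + k_d θ_c) = 0.331 / (1 + 0.0703 × 18.4) = 0.331 / 2.294 = 0.1443.
Substrate removed = Q·(S₀ − S) = 22200 m³/d × (746 − 3.69) g/m³ = 1.65×10^7 g/d = 16479 kg/d.
P_X = Y_obs·Q·(S₀ − S) = 0.1443 × 16479 = 2378 kg VSS/d.
R_O = Q·(S₀ − S) − 1.42·P_X = 16479 − 1.42 × 2378 = 13102 kg O₂/d.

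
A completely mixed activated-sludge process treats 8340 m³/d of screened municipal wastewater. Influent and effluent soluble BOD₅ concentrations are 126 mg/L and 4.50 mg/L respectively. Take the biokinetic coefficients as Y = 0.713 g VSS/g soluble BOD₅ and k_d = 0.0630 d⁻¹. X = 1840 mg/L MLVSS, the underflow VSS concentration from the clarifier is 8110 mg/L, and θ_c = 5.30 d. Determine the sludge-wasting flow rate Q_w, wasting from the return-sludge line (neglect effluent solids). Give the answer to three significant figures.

Q_w ≈ 66.8 m³/d

Steady-state biomass mass balance: V·X·(1 + k_d·θ_c) = Y·Q·(S₀ − S)·θ_c, so V = 0.713 × 8340 × (126 − 4.50) × 5.30 / [1840 × (1 + 0.0630 × 5.30)] = 3.83×10^6 / 2454 = 1560 m³.
θ_c = V·X/(Q_w·X_r) when wasting from the recycle, so Q_w = V·X/(θ_c·X_r) = 1560 × 1840 / (5.30 × 8110) = 66.79 m³/d.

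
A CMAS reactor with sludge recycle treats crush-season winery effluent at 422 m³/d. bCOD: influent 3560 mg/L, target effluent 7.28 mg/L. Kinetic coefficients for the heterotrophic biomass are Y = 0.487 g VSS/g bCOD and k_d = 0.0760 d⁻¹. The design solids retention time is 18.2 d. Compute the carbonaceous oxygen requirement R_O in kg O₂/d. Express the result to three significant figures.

R_O ≈ 1060 kg O₂/d

Observed yield with endogenous decay: Y_obs = Y / (1 + k_d·θ_c) = 0.487 / (1 + 0.0760 × 18.2) = 0.487 / 2.383 = 0.2043 g VSS/g bCOD.
Mass of bCOD removed per day: Q(S₀ − S) = 422 × 3553 g/m³ = 1499 kg/d.
Biomass synthesised: P_X = Y_obs × 1499 = 306.4 kg VSS/d.
R_O = Q·(S₀ − S) − 1.42·P_X = 1499 − 1.42 × 306.4 = 1064 kg O₂/d.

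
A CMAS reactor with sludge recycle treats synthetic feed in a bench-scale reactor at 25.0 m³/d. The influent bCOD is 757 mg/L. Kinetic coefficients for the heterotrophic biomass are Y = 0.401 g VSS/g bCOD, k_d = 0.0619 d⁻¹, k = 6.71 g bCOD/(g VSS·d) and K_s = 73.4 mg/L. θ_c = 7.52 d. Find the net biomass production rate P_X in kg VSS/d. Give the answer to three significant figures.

For a completely mixed reactor with recycle the Lawrence–McCarty relation gives S = K_s·(1 + k_d·θ_c) / [θ_c·(Y·k − k_d) − 1] = 73.4 × (1 + 0.0619 × 7.52) / [7.52 × (0.401 × 6.71 − 0.0619) − 1] = 107.6 / 18.77 = 5.731 mg/L.
Observed yield with endogenous decay: Y_obs = Y / (1 + k_d·θ_c) = 0.401 / (1 + 0.0619 × 7.52) = 0.401 / 1.465 = 0.2736 g VSS/g bCOD.
Mass of bCOD removed per day: Q(S₀ − S) = 25.0 × 751.3 g/m³ = 18.78 kg/d.
P_X = Y_obs · Q(S₀ − S) = 0.2736 × 18.78 = 5.139 kg VSS/d.

P_X ≈ 5.14 kg VSS/d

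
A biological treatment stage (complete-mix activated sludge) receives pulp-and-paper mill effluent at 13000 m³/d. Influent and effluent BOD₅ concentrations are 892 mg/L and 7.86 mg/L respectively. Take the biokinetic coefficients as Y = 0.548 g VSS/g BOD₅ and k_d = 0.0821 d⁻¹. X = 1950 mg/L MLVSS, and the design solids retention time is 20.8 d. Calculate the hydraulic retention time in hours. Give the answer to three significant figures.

τ ≈ 45.8 h

Steady-state biomass mass balance: V·X·(1 + k_d·θ_c) = Y·Q·(S₀ − S)·θ_c, so V = 0.548 × 13000 × (892 − 7.86) × 20.8 / [1950 × (1 + 0.0821 × 20.8)] = 1.31×10^8 / 5280 = 24813 m³.
Hydraulic retention time τ = V/Q = 24813 / 13000 = 1.909 d = 45.81 h.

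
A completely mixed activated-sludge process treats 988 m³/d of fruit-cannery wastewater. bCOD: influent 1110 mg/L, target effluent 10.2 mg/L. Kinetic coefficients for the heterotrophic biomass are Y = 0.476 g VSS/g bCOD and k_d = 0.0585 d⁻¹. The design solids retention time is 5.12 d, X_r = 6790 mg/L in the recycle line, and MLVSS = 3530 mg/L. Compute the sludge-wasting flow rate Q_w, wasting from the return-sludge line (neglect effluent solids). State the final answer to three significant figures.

Q_w ≈ 58.6 m³/d

Rearranging the biomass balance for a CMAS with decay, V = Y·Q·ΔS·θ_c / [X·(1+k_d θ_c)] = 0.476 × 988 × (1110 − 10.2) × 5.12 / [3530 × (1 + 0.0585 × 5.12)] = 2.65×10^6 / 4587 = 577.3 m³.
Q_w = (V·X)/(θ_c X_r) = 577.3 × 3530 / (5.12 × 6790) = 58.62 m³/d.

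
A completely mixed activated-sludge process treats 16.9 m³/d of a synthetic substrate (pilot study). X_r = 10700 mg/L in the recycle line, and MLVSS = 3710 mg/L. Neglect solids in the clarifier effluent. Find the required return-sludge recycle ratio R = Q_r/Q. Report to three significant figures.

R ≈ 0.531

R = Q_r/Q = X/(X_r − X) = 3710 / (10700 − 3710) = 0.5308.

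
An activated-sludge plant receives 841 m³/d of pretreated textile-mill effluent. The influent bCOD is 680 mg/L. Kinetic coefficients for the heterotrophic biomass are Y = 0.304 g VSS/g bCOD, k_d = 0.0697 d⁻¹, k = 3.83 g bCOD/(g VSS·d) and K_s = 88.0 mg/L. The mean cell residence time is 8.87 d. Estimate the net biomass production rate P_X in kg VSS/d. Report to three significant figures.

P_X ≈ 105 kg VSS/d

From the Monod/SRT balance for a CMAS, S = K_s·(1+k_d θ_c)/[θ_c·(Y k − k_d) − 1] = 88.0 × (1 + 0.0697 × 8.87) / [8.87 × (0.304 × 3.83 − 0.0697) − 1] = 142.4 / 8.709 = 16.35 mg/L.
Observed yield with endogenous decay: Y_obs = Y / (1 + k_d·θ_c) = 0.304 / (1 + 0.0697 × 8.87) = 0.304 / 1.618 = 0.1879 g VSS/g bCOD.
Q·(S₀ − S) = 841 × (680 − 16.4) × 10⁻³ = 558.1 kg/d removed.
Net biomass production P_X = Y_obs × Q·(S₀ − S) = 0.1879 × 558.1 = 104.8 kg VSS/d.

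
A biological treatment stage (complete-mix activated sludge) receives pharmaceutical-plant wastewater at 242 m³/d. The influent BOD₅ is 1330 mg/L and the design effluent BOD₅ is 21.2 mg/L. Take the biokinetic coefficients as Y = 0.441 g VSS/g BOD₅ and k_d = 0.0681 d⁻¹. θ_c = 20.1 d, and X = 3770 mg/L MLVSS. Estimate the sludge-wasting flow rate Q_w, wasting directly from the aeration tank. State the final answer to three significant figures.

Steady-state biomass mass balance: V·X·(1 + k_d·θ_c) = Y·Q·(S₀ − S)·θ_c, so V = 0.441 × 242 × (1330 − 21.2) × 20.1 / [3770 × (1 + 0.0681 × 20.1)] = 2.81×10^6 / 8930 = 314.4 m³.
Wasting from the aeration tank: Q_w = V / θ_c = 314.4 / 20.1 = 15.64 m³/d.

Q_w ≈ 15.6 m³/d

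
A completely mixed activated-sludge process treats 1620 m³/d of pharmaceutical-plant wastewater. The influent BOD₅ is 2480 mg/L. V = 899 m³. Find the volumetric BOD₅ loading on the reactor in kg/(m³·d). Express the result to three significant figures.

L_v = Q S₀ / V = 1620 × 2480 × 10⁻³ / 899.0 = 4.469 kg/(m³·d).

L_v ≈ 4.47 kg BOD₅/(m³·d)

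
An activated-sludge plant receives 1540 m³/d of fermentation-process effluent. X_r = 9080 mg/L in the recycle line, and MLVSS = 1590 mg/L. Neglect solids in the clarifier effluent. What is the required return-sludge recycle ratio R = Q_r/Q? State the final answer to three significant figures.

R = Q_r/Q = X/(X_r − X) = 1590 / (9080 − 1590) = 0.2123.

R ≈ 0.212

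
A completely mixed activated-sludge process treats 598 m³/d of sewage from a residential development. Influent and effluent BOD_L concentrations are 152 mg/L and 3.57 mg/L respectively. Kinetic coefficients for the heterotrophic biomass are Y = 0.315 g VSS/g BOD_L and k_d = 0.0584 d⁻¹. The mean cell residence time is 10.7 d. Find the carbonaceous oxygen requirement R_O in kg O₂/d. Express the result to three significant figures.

R_O ≈ 64.3 kg O₂/d

Y_obs = Y / (1 + k_d θ_c) = 0.315 / (1 + 0.0584 × 10.7) = 0.315 / 1.625 = 0.1939.
Q·(S₀ − S) = 598 × (152 − 3.57) × 10⁻³ = 88.76 kg/d removed.
P_X = Y_obs·Q·(S₀ − S) = 0.1939 × 88.76 = 17.21 kg VSS/d.
R_O = Q·(S₀ − S) − 1.42·P_X = 88.76 − 1.42 × 17.21 = 64.33 kg O₂/d.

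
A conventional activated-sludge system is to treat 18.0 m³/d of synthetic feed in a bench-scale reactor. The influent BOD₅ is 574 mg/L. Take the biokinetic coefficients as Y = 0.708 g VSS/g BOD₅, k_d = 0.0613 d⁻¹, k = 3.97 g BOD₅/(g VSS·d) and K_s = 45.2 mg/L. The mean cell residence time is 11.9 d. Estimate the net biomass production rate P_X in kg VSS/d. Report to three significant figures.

P_X ≈ 4.21 kg VSS/d

For a completely mixed reactor with recycle the Lawrence–McCarty relation gives S = K_s·(1 + k_d·θ_c) / [θ_c·(Y·k − k_d) − 1] = 45.2 × (1 + 0.0613 × 11.9) / [11.9 × (0.708 × 3.97 − 0.0613) − 1] = 78.17 / 31.72 = 2.465 mg/L.
The observed yield is Y_obs = Y/(1 + k_d·θ_c) = 0.708 / (1 + 0.0613 × 11.9) = 0.708 / 1.729 = 0.4094 g VSS per g BOD₅ removed.
Substrate removed = Q·(S₀ − S) = 18.0 m³/d × (574 − 2.46) g/m³ = 1.03×10^4 g/d = 10.29 kg/d.
So the net sludge growth is P_X = 0.4094 × 10.29 = 4.212 kg VSS/d.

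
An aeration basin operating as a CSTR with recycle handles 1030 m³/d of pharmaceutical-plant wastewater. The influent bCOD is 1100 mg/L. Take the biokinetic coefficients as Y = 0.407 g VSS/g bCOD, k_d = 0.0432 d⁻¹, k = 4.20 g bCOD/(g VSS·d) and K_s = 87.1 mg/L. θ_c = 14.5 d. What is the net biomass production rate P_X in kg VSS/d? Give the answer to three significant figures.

P_X ≈ 282 kg VSS/d

For a completely mixed reactor with recycle the Lawrence–McCarty relation gives S = K_s·(1 + k_d·θ_c) / [θ_c·(Y·k − k_d) − 1] = 87.1 × (1 + 0.0432 × 14.5) / [14.5 × (0.407 × 4.20 − 0.0432) − 1] = 141.7 / 23.16 = 6.117 mg/L.
Observed yield with endogenous decay: Y_obs = Y / (1 + k_d·θ_c) = 0.407 / (1 + 0.0432 × 14.5) = 0.407 / 1.626 = 0.2502 g VSS/g bCOD.
Q·(S₀ − S) = 1030 × (1100 − 6.12) × 10⁻³ = 1127 kg/d removed.
Biomass produced: P_X = Y_obs·Q·ΔS = 0.2502 × 1127 ≈ 282.0 kg VSS/d.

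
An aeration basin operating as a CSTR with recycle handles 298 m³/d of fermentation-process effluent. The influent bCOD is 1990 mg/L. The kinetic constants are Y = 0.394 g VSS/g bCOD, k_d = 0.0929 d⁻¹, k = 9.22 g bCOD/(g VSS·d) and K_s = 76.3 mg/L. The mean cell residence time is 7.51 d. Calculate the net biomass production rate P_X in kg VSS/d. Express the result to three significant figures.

From the Monod/SRT balance for a CMAS, S = K_s·(1+k_d θ_c)/[θ_c·(Y k − k_d) − 1] = 76.3 × (1 + 0.0929 × 7.51) / [7.51 × (0.394 × 9.22 − 0.0929) − 1] = 129.5 / 25.58 = 5.063 mg/L.
The observed yield is Y_obs = Y/(1 + k_d·θ_c) = 0.394 / (1 + 0.0929 × 7.51) = 0.394 / 1.698 = 0.2321 g VSS per g bCOD removed.
Mass of bCOD removed per day: Q(S₀ − S) = 298 × 1985 g/m³ = 591.5 kg/d.
P_X = Y_obs · Q(S₀ − S) = 0.2321 × 591.5 = 137.3 kg VSS/d.

P_X ≈ 137 kg VSS/d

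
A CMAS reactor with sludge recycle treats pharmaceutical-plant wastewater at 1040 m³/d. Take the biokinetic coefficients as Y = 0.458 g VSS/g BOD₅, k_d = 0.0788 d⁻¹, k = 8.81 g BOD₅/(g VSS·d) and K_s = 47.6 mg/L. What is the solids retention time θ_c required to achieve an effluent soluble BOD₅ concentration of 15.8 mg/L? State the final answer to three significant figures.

From 1/θ_c = Y·k·S/(K_s + S) − k_d: Y·k·S/(K_s+S) = 0.458 × 8.81 × 15.8 / (47.6 + 15.8) = 1.006 d⁻¹.
1/θ_c = 1.006 − 0.0788 = 0.9268 d⁻¹, so θ_c = 1.079 d.

θ_c ≈ 1.08 d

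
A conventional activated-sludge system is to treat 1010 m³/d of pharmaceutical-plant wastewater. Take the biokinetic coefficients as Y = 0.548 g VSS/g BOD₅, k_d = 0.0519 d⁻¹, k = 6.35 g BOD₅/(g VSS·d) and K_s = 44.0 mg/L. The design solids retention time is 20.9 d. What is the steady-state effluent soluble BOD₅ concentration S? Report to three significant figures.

Effluent substrate depends only on kinetics and SRT: S = K_s(1 + k_d θ_c) / [θ_c(Yk − k_d) − 1] = 44.0 × (1 + 0.0519 × 20.9) / [20.9 × (0.548 × 6.35 − 0.0519) − 1] = 91.73 / 70.64 = 1.298 mg/L.

S ≈ 1.30 mg/L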